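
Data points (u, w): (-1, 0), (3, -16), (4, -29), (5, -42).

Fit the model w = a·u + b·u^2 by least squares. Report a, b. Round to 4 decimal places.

Setting ∂/∂a … = 0 gives: 51·a + 215·b = -374;  215·a + 963·b = -1658.
det = 51·963 − 215² = 2888.
a = ((-374)·963 − 215·(-1658))/2888 = -923/722; b = (51·(-1658) − 215·(-374))/2888 = -1037/722.

a = -1.2784, b = -1.4363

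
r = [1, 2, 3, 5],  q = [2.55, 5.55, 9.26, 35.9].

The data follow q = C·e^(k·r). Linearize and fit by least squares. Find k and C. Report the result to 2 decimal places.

Taking logs, ln q = k·r + ln C, so regress ln q on r.
Over the data: Σr = 11.0000, Σ(r)² = 39.0000, Σln q = 8.4563, Σr·ln q = 28.9445.
Normal system: [[39.0000, 11.0000]; [11.0000, 4]]·[k, ln C]ᵀ = [28.9445, 8.4563]ᵀ.
Solving (det = 35.0000): k = 0.65024, ln C = 0.32593, so C = exp(0.32593) = 1.38532.

k = 0.65, C = 1.39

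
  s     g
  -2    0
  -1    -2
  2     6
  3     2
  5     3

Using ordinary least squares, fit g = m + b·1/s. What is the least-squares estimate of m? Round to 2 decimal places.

Sums needed: Σ1 = 5, Σ1/s = -7/15, Σ1/s·1/s = 743/450.
And Σg = 9, Σ1/s·g = 94/15.
Normal equations: [[5, -7/15]; [-7/15, 743/450]]·[m, b]ᵀ = [9, 94/15]ᵀ.
Eliminating b: (743/450)·(row 1) − (-7/15)·(row 2) gives (3617/450)·m = (743/450)·9 − (-7/15)·(94/15) = 8003/450, so m = 8003/3617.
Then b = ((94/15) − (-7/15)·(8003/3617))/(743/450) = 15990/3617.

m = 2.21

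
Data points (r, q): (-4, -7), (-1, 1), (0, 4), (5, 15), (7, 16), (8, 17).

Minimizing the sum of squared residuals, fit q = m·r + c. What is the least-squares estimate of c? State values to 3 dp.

c = 2.667

Setting ∂/∂m … = 0 gives: 155·m + 15·c = 350;  15·m + 6·c = 46.
(Σr·r = 155, Σr = 15, Σ1 = 6, Σr·q = 350, Σq = 46.)
Determinant 155·6 − 15² = 705.
m = (350·6 − 15·46)/705 = 2; c = (155·46 − 15·350)/705 = 8/3.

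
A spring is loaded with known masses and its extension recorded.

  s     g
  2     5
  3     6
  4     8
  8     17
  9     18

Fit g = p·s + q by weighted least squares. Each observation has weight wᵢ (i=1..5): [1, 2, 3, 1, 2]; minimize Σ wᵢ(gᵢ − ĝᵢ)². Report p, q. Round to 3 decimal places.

p = 1.996, q = 0.241

Sums needed: Σwᵢ·s·s = 296, Σwᵢ·s = 46, Σwᵢ·1 = 9.
And Σwᵢ·s·g = 602, Σwᵢ·g = 94.
So XᵀWX·[p, q]ᵀ = XᵀWg: [[296, 46]; [46, 9]]·[p, q]ᵀ = [602, 94]ᵀ.
det = 296·9 − 46² = 548.
p = (602·9 − 46·94)/548 = 547/274; q = (296·94 − 46·602)/548 = 33/137.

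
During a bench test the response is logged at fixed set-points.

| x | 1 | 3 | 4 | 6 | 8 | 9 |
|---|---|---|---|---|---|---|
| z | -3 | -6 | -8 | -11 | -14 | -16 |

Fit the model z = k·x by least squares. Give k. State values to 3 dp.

k = -1.812

Forming AᵀA = [[207]] and Aᵀz = [-375]ᵀ gives AᵀA·[k]ᵀ = Aᵀz.
Hence k = -375 / 207 ≈ -1.81159.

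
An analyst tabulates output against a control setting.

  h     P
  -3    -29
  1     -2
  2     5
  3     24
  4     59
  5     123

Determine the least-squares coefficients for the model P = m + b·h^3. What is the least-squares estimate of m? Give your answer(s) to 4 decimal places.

m = -2.9327

The normal system XᵀX·[m, b]ᵀ = XᵀP is [[6, 198]; [198, 21244]]·[m, b]ᵀ = [180, 20620]ᵀ.
Eliminating b: 21244·(row 1) − 198·(row 2) gives 88260·m = 21244·180 − 198·20620 = -258840, so m = -4314/1471.
Then b = (20620 − 198·(-4314/1471))/21244 = 1468/1471.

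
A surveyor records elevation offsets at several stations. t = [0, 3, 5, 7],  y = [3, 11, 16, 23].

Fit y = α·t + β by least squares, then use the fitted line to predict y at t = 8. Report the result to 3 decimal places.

Sums needed: Σt·t = 83, Σt = 15, Σ1 = 4.
And Σt·y = 274, Σy = 53.
Eliminating β: 4·(row 1) − 15·(row 2) gives 107·α = 4·274 − 15·53 = 301, so α = 301/107.
Then β = (53 − 15·(301/107))/4 = 289/107.
At t = 8: ŷ = (301/107)·(8) + (289/107)·(1) = 2697/107.

ŷ = 25.206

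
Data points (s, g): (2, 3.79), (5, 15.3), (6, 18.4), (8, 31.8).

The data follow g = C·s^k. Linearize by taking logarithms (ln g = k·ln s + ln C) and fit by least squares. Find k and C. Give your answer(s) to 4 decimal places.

With ln gᵢ as the transformed response and ln sᵢ as the regressor:
AᵀA = [[10.6052, 6.1738]; [6.1738, 4]], rhs = [17.7258, 10.4320]ᵀ  (here Σln s = 6.1738, Σ(ln s)² = 10.6052, Σln g = 10.4320, Σln s·ln g = 17.7258).
Solving (det = 4.3053): k = 1.50935, ln C = 0.27841, so C = exp(0.27841) = 1.32102.

k = 1.5094, C = 1.3210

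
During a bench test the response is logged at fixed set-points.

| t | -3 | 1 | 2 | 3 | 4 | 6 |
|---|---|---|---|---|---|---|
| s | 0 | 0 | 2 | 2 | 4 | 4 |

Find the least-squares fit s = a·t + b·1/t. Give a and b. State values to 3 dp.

a = 0.716, b = -0.616

Compute the Gram sums: Σt·t = 75, Σt·1/t = 6, Σ1/t·1/t = 25/16.
Right-hand side: Σt·s = 50, Σ1/t·s = 10/3.
MᵀM·[a, b]ᵀ = Mᵀs becomes [[75, 6]; [6, 25/16]]·[a, b]ᵀ = [50, 10/3]ᵀ.
Determinant 75·(25/16) − 6² = 1299/16.
a = (50·(25/16) − 6·(10/3))/(1299/16) = 310/433; b = (75·(10/3) − 6·50)/(1299/16) = -800/1299.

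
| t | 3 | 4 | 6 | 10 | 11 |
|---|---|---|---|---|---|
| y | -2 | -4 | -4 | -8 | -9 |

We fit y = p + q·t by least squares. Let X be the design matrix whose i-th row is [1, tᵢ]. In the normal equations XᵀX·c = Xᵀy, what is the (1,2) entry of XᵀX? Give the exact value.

Row 1 ↔ basis 1, column 2 ↔ basis t, so (XᵀX)_{1,2} = Σᵢ t = (1)·(3) + (1)·(4) + (1)·(6) + (1)·(10) + (1)·(11) = 34.

34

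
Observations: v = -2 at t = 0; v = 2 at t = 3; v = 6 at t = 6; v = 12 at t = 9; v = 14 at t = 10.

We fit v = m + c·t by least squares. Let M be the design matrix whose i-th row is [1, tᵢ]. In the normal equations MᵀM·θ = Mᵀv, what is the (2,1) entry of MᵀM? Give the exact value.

28

Row 2 ↔ basis t, column 1 ↔ basis 1, so (MᵀM)_{2,1} = Σᵢ t = (0)·(1) + (3)·(1) + (6)·(1) + (9)·(1) + (10)·(1) = 28.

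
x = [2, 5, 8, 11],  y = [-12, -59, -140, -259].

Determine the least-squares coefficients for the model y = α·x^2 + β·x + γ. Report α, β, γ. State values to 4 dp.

Sums needed: Σx^2·x^2 = 19378, Σx^2·x = 1976, Σx^2 = 214, Σx·x = 214, Σx = 26, Σ1 = 4.
For Mᵀy: Σx^2·y = -41822, Σx·y = -4288, Σy = -470.
Solving the 3×3 system (Gaussian elimination) gives α = -2, β = -7/5, γ = -7/5.

α = -2.0000, β = -1.4000, γ = -1.4000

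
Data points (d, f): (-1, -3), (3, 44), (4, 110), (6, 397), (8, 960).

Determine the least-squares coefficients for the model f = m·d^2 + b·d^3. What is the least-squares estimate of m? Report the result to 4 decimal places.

Forming XᵀX = [[5730, 41810]; [41810, 313626]] and Xᵀf = [77885, 585503]ᵀ gives XᵀX·[m, b]ᵀ = Xᵀf.
Δ = 5730·313626 − 41810² = 49000880.
m = (77885·313626 − 41810·585503)/49000880 = -2655971/2450044; b = (5730·585503 − 41810·77885)/49000880 = 4928017/2450044.

m = -1.0841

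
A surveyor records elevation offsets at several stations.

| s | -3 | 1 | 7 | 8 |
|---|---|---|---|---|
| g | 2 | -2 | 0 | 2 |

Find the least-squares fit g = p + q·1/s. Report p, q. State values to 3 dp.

p = 1.225, q = -3.105

Sums needed: Σ1 = 4, Σ1/s = 157/168, Σ1/s·1/s = 32377/28224.
And Σg = 2, Σ1/s·g = -29/12.
So XᵀX·[p, q]ᵀ = Xᵀg: [[4, 157/168]; [157/168, 32377/28224]]·[p, q]ᵀ = [2, -29/12]ᵀ.
Δ = 4·(32377/28224) − (157/168)² = 11651/3136.
p = (2·(32377/28224) − (157/168)·(-29/12))/(11651/3136) = 42832/34953; q = (4·(-29/12) − (157/168)·2)/(11651/3136) = -36176/11651.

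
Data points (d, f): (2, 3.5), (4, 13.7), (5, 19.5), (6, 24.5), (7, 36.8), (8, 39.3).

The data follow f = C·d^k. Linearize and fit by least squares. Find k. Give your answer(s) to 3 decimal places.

k = 1.775

Linearized form: ln f = k·ln d + ln C. From the 6 transformed points,
AᵀA = [[16.3136, 9.5060]; [9.5060, 6]], rhs = [29.6589, 17.3160]ᵀ  (here Σln d = 9.5060, Σ(ln d)² = 16.3136, Σln f = 17.3160, Σln d·ln f = 29.6589).
Solving (det = 7.5177): k = 1.77549, ln C = 0.07303.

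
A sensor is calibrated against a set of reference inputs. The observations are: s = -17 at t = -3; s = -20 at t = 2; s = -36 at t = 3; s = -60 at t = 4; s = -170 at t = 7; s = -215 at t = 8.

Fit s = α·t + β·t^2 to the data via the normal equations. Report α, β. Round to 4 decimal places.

α = -3.3178, β = -2.9623

Compute the Gram sums: Σt·t = 151, Σt·t^2 = 927, Σt^2·t^2 = 6931.
For Xᵀs: Σt·s = -3247, Σt^2·s = -23607.
XᵀX·[α, β]ᵀ = Xᵀs becomes [[151, 927]; [927, 6931]]·[α, β]ᵀ = [-3247, -23607]ᵀ.
Determinant 151·6931 − 927² = 187252.
α = ((-3247)·6931 − 927·(-23607))/187252 = -155317/46813; β = (151·(-23607) − 927·(-3247))/187252 = -138672/46813.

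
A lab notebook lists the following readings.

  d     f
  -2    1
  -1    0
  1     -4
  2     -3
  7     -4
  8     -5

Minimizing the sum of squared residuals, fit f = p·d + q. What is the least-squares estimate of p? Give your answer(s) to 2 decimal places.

The normal equations are: 123·p + 15·q = -80;  15·p + 6·q = -15.
(Σd·d = 123, Σd = 15, Σ1 = 6, Σd·f = -80, Σf = -15.)
Eliminating q: 6·(row 1) − 15·(row 2) gives 513·p = 6·(-80) − 15·(-15) = -255, so p = -85/171.
Then q = ((-15) − 15·(-85/171))/6 = -215/171.

p = -0.50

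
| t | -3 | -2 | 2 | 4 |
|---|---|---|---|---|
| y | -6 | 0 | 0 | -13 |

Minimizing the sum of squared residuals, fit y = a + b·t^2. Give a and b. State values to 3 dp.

a = 4.225, b = -1.088

Entries of MᵀM: Σ1 = 4, Σt^2 = 33, Σt^2·t^2 = 369.
Right-hand side: Σy = -19, Σt^2·y = -262.
Δ = 4·369 − 33² = 387.
a = ((-19)·369 − 33·(-262))/387 = 545/129; b = (4·(-262) − 33·(-19))/387 = -421/387.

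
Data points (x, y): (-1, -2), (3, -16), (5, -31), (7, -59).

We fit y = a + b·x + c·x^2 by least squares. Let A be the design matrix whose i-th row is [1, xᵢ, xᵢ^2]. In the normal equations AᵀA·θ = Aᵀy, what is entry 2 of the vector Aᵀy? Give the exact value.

-614

Entry 2 ↔ basis x, so (Aᵀy)_{2} = Σᵢ (x)·yᵢ = (-1)·(-2) + (3)·(-16) + (5)·(-31) + (7)·(-59) = -614.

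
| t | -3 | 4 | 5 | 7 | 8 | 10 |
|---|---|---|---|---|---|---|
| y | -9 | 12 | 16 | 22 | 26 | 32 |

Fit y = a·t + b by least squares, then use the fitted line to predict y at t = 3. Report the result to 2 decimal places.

Forming AᵀA = [[263, 31]; [31, 6]] and Aᵀy = [837, 99]ᵀ gives AᵀA·[a, b]ᵀ = Aᵀy.
Eliminating b: 6·(row 1) − 31·(row 2) gives 617·a = 6·837 − 31·99 = 1953, so a = 1953/617.
Then b = (99 − 31·(1953/617))/6 = 90/617.
At t = 3: ŷ = (1953/617)·(3) + (90/617)·(1) = 5949/617.

ŷ = 9.64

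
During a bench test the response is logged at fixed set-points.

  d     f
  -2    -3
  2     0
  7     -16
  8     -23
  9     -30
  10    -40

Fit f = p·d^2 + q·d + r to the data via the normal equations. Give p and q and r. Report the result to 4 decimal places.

From the data, Σd^2·d^2 = 23090, Σd^2·d = 2584, Σd^2 = 302, Σd·d = 302, Σd = 34, Σ1 = 6.
For Aᵀf: Σd^2·f = -8698, Σd·f = -960, Σf = -112.
AᵀA·[p, q, r]ᵀ = Aᵀf becomes [[23090, 2584, 302]; [2584, 302, 34]; [302, 34, 6]]·[p, q, r]ᵀ = [-8698, -960, -112]ᵀ.
Row-reducing yields p = -38044/75765, q = 78209/75765, r = 19139/25255.

p = -0.5021, q = 1.0323, r = 0.7578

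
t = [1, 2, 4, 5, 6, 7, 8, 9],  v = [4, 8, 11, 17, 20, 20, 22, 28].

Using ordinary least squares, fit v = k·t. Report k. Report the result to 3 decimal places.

k = 3.033

Forming XᵀX = [[276]] and Xᵀv = [837]ᵀ gives XᵀX·[k]ᵀ = Xᵀv.
Hence k = 837 / 276 ≈ 3.03261.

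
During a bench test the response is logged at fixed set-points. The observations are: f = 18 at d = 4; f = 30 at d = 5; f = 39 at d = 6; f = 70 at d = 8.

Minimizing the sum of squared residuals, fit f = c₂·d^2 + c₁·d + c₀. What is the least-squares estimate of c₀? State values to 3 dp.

c₀ = -0.600

Setting ∂/∂c₂ … = 0 gives: 6273·c₂ + 917·c₁ + 141·c₀ = 6922;  917·c₂ + 141·c₁ + 23·c₀ = 1016;  141·c₂ + 23·c₁ + 4·c₀ = 157.
(Σd^2·d^2 = 6273, Σd^2·d = 917, Σd^2 = 141, Σd·d = 141, Σd = 23, Σ1 = 4, Σd^2·f = 6922, Σd·f = 1016, Σf = 157.)
Inverting the 3×3 Gram matrix, [c₂, c₁, c₀]ᵀ = [1, 4/5, -3/5]ᵀ.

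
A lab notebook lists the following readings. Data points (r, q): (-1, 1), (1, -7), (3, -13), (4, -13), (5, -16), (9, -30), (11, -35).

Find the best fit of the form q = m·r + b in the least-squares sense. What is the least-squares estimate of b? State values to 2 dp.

b = -2.67

From the data, Σr·r = 254, Σr = 32, Σ1 = 7.
Moment sums: Σr·q = -834, Σq = -113.
Normal equations: [[254, 32]; [32, 7]]·[m, b]ᵀ = [-834, -113]ᵀ.
Eliminating b: 7·(row 1) − 32·(row 2) gives 754·m = 7·(-834) − 32·(-113) = -2222, so m = -1111/377.
Then b = ((-113) − 32·(-1111/377))/7 = -1007/377.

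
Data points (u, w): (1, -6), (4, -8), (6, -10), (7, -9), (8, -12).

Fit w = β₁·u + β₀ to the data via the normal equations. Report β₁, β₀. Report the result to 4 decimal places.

Sums needed: Σu·u = 166, Σu = 26, Σ1 = 5.
For Xᵀw: Σu·w = -257, Σw = -45.
Δ = 166·5 − 26² = 154.
β₁ = ((-257)·5 − 26·(-45))/154 = -115/154; β₀ = (166·(-45) − 26·(-257))/154 = -394/77.

β₁ = -0.7468, β₀ = -5.1169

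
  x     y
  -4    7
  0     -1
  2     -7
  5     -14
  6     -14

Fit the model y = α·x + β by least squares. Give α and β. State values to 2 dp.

α = -2.22, β = -1.81

Normal-equation sums: Σx·x = 81, Σx = 9, Σ1 = 5.
And Σx·y = -196, Σy = -29.
MᵀM·[α, β]ᵀ = Mᵀy becomes [[81, 9]; [9, 5]]·[α, β]ᵀ = [-196, -29]ᵀ.
Eliminating β: 5·(row 1) − 9·(row 2) gives 324·α = 5·(-196) − 9·(-29) = -719, so α = -719/324.
Then β = ((-29) − 9·(-719/324))/5 = -65/36.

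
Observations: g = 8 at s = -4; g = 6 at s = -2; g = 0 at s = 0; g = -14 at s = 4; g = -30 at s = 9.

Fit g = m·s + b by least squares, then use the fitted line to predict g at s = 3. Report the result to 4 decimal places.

The normal system AᵀA·[m, b]ᵀ = Aᵀg is [[117, 7]; [7, 5]]·[m, b]ᵀ = [-370, -30]ᵀ.
Δ = 117·5 − 7² = 536.
m = ((-370)·5 − 7·(-30))/536 = -205/67; b = (117·(-30) − 7·(-370))/536 = -115/67.
At s = 3: ĝ = (-205/67)·(3) + (-115/67)·(1) = -730/67.

ĝ = -10.8955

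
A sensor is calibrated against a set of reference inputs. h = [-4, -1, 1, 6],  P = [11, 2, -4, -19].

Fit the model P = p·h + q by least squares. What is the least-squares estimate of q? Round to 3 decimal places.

Setting ∂/∂p … = 0 gives: 54·p + 2·q = -164;  2·p + 4·q = -10.
(Σh·h = 54, Σh = 2, Σ1 = 4, Σh·P = -164, ΣP = -10.)
Eliminating q: 4·(row 1) − 2·(row 2) gives 212·p = 4·(-164) − 2·(-10) = -636, so p = -3.
Then q = ((-10) − 2·(-3))/4 = -1.

q = -1.000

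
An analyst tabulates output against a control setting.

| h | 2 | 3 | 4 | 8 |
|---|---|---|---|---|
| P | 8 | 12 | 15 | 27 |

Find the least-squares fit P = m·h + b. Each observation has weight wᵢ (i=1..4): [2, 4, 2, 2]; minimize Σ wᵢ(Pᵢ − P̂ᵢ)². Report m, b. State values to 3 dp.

m = 3.091, b = 2.436

The normal equations are: 204·m + 40·b = 728;  40·m + 10·b = 148.
(Σwᵢ·h·h = 204, Σwᵢ·h = 40, Σwᵢ·1 = 10, Σwᵢ·h·P = 728, Σwᵢ·P = 148.)
det = 204·10 − 40² = 440.
m = (728·10 − 40·148)/440 = 34/11; b = (204·148 − 40·728)/440 = 134/55.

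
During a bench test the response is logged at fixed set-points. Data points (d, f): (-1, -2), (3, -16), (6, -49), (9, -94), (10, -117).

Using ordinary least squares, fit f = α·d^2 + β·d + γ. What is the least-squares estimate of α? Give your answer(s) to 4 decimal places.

Compute the Gram sums: Σd^2·d^2 = 17939, Σd^2·d = 1971, Σd^2 = 227, Σd·d = 227, Σd = 27, Σ1 = 5.
Moment sums: Σd^2·f = -21224, Σd·f = -2356, Σf = -278.
MᵀM·[α, β, γ]ᵀ = Mᵀf becomes [[17939, 1971, 227]; [1971, 227, 27]; [227, 27, 5]]·[α, β, γ]ᵀ = [-21224, -2356, -278]ᵀ.
Solving the 3×3 system (Gaussian elimination) gives α = -12823/13436, β = -23761/13436, γ = -9142/3359.

α = -0.9544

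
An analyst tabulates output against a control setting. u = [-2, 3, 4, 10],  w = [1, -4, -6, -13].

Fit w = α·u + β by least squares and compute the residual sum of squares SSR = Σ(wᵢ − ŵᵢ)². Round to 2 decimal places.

SSR = 0.52

XᵀX·[α, β]ᵀ = Xᵀw reads: 129·α + 15·β = -168;  15·α + 4·β = -22.
(Σu·u = 129, Σu = 15, Σ1 = 4, Σu·w = -168, Σw = -22.)
Δ = 129·4 − 15² = 291.
α = ((-168)·4 − 15·(-22))/291 = -114/97; β = (129·(-22) − 15·(-168))/291 = -106/97.
Residuals: -25/97, 60/97, -20/97, -15/97; SSR = 50/97.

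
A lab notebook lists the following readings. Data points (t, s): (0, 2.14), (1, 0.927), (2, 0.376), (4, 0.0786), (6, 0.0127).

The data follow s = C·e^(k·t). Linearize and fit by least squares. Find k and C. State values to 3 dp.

Let Y = ln s. Fitting Y = k·t + ln C by least squares:
AᵀA = [[57.0000, 13.0000]; [13.0000, 5]], rhs = [-38.4026, -7.2027]ᵀ  (here Σt = 13.0000, Σ(t)² = 57.0000, Σln s = -7.2027, Σt·ln s = -38.4026).
Solving (det = 116.0000): k = -0.84808, ln C = 0.76448, so C = exp(0.76448) = 2.14788.

k = -0.848, C = 2.148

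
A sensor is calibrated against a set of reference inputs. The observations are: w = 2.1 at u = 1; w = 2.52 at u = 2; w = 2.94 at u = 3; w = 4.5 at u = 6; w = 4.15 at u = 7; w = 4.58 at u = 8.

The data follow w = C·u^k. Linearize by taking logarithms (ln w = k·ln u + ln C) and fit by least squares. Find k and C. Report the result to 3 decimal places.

Let Y = ln w. Fitting Y = k·ln u + ln C by least squares:
Σln u = 7.6089, Σ(ln u)² = 13.0084, Σln w = 7.1935, Σln u·ln w = 10.4539.
Normal system: [[13.0084, 7.6089]; [7.6089, 6]]·[k, ln C]ᵀ = [10.4539, 7.1935]ᵀ.
Slope k = (n·Σln u·ln w − Σln u·Σln w)/(n·Σ(ln u)² − (Σln u)²) = (6·10.4539 − 7.6089·7.1935)/20.1558 = 0.39636; ln C = (Σln w − k·Σln u)/n = 0.69628, so C = exp(0.69628) = 2.00627.

k = 0.396, C = 2.006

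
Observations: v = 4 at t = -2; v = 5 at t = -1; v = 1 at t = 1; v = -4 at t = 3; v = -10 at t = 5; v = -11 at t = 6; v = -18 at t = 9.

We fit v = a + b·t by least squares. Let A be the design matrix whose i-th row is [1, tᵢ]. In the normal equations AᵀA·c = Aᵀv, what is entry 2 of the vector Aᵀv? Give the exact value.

-302

Entry 2 ↔ basis t, so (Aᵀv)_{2} = Σᵢ (t)·vᵢ = (-2)·(4) + (-1)·(5) + (1)·(1) + (3)·(-4) + (5)·(-10) + (6)·(-11) + (9)·(-18) = -302.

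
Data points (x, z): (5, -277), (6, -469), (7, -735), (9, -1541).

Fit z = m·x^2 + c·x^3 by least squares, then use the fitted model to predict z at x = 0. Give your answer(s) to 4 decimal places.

ẑ = 0.0000

AᵀA·[m, c]ᵀ = Aᵀz reads: 10883·m + 86757·c = -184645;  86757·m + 711371·c = -1511423.
(Σx^2·x^2 = 10883, Σx^2·x^3 = 86757, Σx^3·x^3 = 711371, Σx^2·z = -184645, Σx^3·z = -1511423.)
Determinant 10883·711371 − 86757² = 215073544.
m = ((-184645)·711371 − 86757·(-1511423))/215073544 = -56143271/53768386; c = (10883·(-1511423) − 86757·(-184645))/215073544 = -107392561/53768386.
At x = 0: ẑ = (-56143271/53768386)·(0) + (-107392561/53768386)·(0) = 0.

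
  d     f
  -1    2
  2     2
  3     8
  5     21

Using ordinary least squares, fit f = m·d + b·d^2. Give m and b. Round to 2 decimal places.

m = -0.62, b = 0.98

Forming AᵀA = [[39, 159]; [159, 723]] and Aᵀf = [131, 607]ᵀ gives AᵀA·[m, b]ᵀ = Aᵀf.
Δ = 39·723 − 159² = 2916.
m = (131·723 − 159·607)/2916 = -50/81; b = (39·607 − 159·131)/2916 = 79/81.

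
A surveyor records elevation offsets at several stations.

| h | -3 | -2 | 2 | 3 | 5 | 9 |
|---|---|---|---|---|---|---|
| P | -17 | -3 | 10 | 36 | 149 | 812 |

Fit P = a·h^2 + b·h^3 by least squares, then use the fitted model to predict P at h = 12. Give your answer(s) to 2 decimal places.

P̂ = 1876.55

The normal system XᵀX·[a, b]ᵀ = XᵀP is [[7380, 62174]; [62174, 548652]]·[a, b]ᵀ = [69696, 612108]ᵀ.
Determinant 7380·548652 − 62174² = 183445484.
a = (69696·548652 − 62174·612108)/183445484 = 45411750/45861371; b = (7380·612108 − 62174·69696)/183445484 = 46019484/45861371.
At h = 12: P̂ = (45411750/45861371)·(144) + (46019484/45861371)·(1728) = 86060960352/45861371.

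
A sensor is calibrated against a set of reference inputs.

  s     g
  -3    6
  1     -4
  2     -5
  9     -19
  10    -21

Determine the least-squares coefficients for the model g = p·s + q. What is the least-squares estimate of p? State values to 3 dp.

p = -2.033

Entries of MᵀM: Σs·s = 195, Σs = 19, Σ1 = 5.
For Mᵀg: Σs·g = -413, Σg = -43.
MᵀM·[p, q]ᵀ = Mᵀg becomes [[195, 19]; [19, 5]]·[p, q]ᵀ = [-413, -43]ᵀ.
Determinant 195·5 − 19² = 614.
p = ((-413)·5 − 19·(-43))/614 = -624/307; q = (195·(-43) − 19·(-413))/614 = -269/307.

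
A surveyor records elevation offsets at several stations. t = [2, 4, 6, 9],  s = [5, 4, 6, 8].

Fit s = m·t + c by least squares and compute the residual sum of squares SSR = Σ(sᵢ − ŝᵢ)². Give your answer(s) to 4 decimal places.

SSR = 2.1869

From the data, Σt·t = 137, Σt = 21, Σ1 = 4.
Moment sums: Σt·s = 134, Σs = 23.
MᵀM·[m, c]ᵀ = Mᵀs becomes [[137, 21]; [21, 4]]·[m, c]ᵀ = [134, 23]ᵀ.
Eliminating c: 4·(row 1) − 21·(row 2) gives 107·m = 4·134 − 21·23 = 53, so m = 53/107.
Then c = (23 − 21·(53/107))/4 = 337/107.
Residuals: 92/107, -121/107, -13/107, 42/107; SSR = 234/107.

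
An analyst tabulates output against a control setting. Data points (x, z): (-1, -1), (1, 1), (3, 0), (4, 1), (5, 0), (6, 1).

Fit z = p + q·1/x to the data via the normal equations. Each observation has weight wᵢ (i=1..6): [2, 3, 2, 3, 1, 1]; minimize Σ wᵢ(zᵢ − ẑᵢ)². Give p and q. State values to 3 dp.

Entries of AᵀWA: Σwᵢ·1 = 12, Σwᵢ·1/x = 167/60, Σwᵢ·1/x·1/x = 2191/400.
Right-hand side: Σwᵢ·z = 5, Σwᵢ·1/x·z = 71/12.
det = 12·(2191/400) − (167/60)² = 208739/3600.
p = (5·(2191/400) − (167/60)·(71/12))/(208739/3600) = 39310/208739; q = (12·(71/12) − (167/60)·5)/(208739/3600) = 205500/208739.

p = 0.188, q = 0.984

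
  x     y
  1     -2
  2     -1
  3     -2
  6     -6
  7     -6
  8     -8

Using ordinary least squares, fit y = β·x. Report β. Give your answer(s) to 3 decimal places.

β = -0.933

Setting ∂/∂β … = 0 gives: 163·β = -152.
(Σx·x = 163, Σx·y = -152.)
Hence β = -152 / 163 ≈ -0.932515.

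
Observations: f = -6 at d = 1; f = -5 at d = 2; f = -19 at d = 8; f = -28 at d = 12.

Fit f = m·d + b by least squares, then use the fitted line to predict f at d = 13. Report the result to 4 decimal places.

f̂ = -29.8080

With design matrix X, XᵀX = [[213, 23]; [23, 4]] and Xᵀf = [-504, -58]ᵀ.
Determinant 213·4 − 23² = 323.
m = ((-504)·4 − 23·(-58))/323 = -682/323; b = (213·(-58) − 23·(-504))/323 = -762/323.
At d = 13: f̂ = (-682/323)·(13) + (-762/323)·(1) = -9628/323.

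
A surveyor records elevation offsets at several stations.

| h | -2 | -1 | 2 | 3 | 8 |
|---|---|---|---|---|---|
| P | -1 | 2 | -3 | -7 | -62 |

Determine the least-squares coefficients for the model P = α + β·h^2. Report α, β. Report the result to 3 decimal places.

α = 2.288, β = -1.005

From the data, Σ1 = 5, Σh^2 = 82, Σh^2·h^2 = 4210.
Right-hand side: ΣP = -71, Σh^2·P = -4045.
Normal equations: [[5, 82]; [82, 4210]]·[α, β]ᵀ = [-71, -4045]ᵀ.
Eliminating β: 4210·(row 1) − 82·(row 2) gives 14326·α = 4210·(-71) − 82·(-4045) = 32780, so α = 16390/7163.
Then β = ((-4045) − 82·(16390/7163))/4210 = -14403/14326.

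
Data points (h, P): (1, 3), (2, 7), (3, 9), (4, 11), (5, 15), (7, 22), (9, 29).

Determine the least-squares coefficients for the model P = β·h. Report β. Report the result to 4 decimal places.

With design matrix X, XᵀX = [[185]] and XᵀP = [578]ᵀ.
β = 578/185 = 3.12432.

β = 3.1243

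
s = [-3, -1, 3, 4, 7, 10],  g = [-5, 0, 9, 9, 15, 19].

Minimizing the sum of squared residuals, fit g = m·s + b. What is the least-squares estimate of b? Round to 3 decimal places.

b = 1.688

The normal equations are: 184·m + 20·b = 373;  20·m + 6·b = 47.
(Σs·s = 184, Σs = 20, Σ1 = 6, Σs·g = 373, Σg = 47.)
Eliminating b: 6·(row 1) − 20·(row 2) gives 704·m = 6·373 − 20·47 = 1298, so m = 59/32.
Then b = (47 − 20·(59/32))/6 = 27/16.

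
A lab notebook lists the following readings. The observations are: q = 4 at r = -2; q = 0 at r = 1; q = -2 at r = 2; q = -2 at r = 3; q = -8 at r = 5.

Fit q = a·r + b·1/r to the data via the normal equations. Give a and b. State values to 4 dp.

With design matrix A, AᵀA = [[43, 5]; [5, 743/450]] and Aᵀq = [-58, -79/15]ᵀ.
Determinant 43·(743/450) − 5² = 20699/450.
a = ((-58)·(743/450) − 5·(-79/15))/(20699/450) = -31244/20699; b = (43·(-79/15) − 5·(-58))/(20699/450) = 28590/20699.

a = -1.5094, b = 1.3812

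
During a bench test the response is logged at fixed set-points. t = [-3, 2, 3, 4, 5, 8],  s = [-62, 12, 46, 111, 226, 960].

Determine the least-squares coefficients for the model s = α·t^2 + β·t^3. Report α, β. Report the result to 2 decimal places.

With design matrix M, MᵀM = [[5155, 36949]; [36949, 283387]] and Mᵀs = [68770, 529886]ᵀ.
det = 5155·283387 − 36949² = 95631384.
α = (68770·283387 − 36949·529886)/95631384 = -304844/323079; β = (5155·529886 − 36949·68770)/95631384 = 643850/323079.

α = -0.94, β = 1.99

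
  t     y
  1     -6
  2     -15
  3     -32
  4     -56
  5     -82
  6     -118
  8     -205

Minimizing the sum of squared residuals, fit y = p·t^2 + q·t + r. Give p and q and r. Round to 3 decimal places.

Setting ∂/∂p … = 0 gives: 6371·p + 953·q + 155·r = -20668;  953·p + 155·q + 29·r = -3114;  155·p + 29·q + 7·r = -514.
(Σt^2·t^2 = 6371, Σt^2·t = 953, Σt^2 = 155, Σt·t = 155, Σt = 29, Σ1 = 7, Σt^2·y = -20668, Σt·y = -3114, Σy = -514.)
Inverting the 3×3 Gram matrix, [p, q, r]ᵀ = [-15437/5082, -2939/2541, -333/242]ᵀ.

p = -3.038, q = -1.157, r = -1.376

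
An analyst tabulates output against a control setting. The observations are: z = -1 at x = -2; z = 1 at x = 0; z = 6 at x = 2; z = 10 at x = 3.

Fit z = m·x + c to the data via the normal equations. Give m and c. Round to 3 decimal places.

m = 2.169, c = 2.373

Entries of MᵀM: Σx·x = 17, Σx = 3, Σ1 = 4.
And Σx·z = 44, Σz = 16.
So MᵀM·[m, c]ᵀ = Mᵀz: [[17, 3]; [3, 4]]·[m, c]ᵀ = [44, 16]ᵀ.
det = 17·4 − 3² = 59.
m = (44·4 − 3·16)/59 = 128/59; c = (17·16 − 3·44)/59 = 140/59.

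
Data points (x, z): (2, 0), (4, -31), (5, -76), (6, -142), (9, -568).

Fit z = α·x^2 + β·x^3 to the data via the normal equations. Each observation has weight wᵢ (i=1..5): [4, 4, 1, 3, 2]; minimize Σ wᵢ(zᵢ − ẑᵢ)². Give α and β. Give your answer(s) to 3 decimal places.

The normal equations are: 18723·α + 148775·β = -111236;  148775·α + 1235115·β = -937596.
det = 18723·1235115 − 148775² = 991057520.
α = ((-111236)·1235115 − 148775·(-937596))/991057520 = 52539819/24776438; β = (18723·(-937596) − 148775·(-111236))/991057520 = -125684251/123882190.

α = 2.121, β = -1.015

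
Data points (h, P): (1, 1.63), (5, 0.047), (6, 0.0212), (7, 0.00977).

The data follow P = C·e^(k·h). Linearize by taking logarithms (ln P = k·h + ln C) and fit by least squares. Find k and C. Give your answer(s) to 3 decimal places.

With ln Pᵢ as the transformed response and hᵢ as the regressor:
Over the data: Σh = 19.0000, Σ(h)² = 111.0000, Σln P = -11.0512, Σh·ln P = -70.3211.
Normal system: [[111.0000, 19.0000]; [19.0000, 4]]·[k, ln C]ᵀ = [-70.3211, -11.0512]ᵀ.
Solving (det = 83.0000): k = -0.85917, ln C = 1.31825, so C = exp(1.31825) = 3.73687.

k = -0.859, C = 3.737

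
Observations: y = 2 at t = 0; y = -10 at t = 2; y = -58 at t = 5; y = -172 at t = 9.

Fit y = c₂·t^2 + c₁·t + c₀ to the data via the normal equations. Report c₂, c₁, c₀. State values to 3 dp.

c₂ = -1.850, c₁ = -2.722, c₀ = 2.269

XᵀX·[c₂, c₁, c₀]ᵀ = Xᵀy reads: 7202·c₂ + 862·c₁ + 110·c₀ = -15422;  862·c₂ + 110·c₁ + 16·c₀ = -1858;  110·c₂ + 16·c₁ + 4·c₀ = -238.
Inverting the 3×3 Gram matrix, [c₂, c₁, c₀]ᵀ = [-1445/781, -2126/781, 1772/781]ᵀ.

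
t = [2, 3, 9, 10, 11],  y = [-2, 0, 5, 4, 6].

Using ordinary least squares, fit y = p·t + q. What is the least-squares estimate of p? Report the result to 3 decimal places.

p = 0.800

Forming MᵀM = [[315, 35]; [35, 5]] and Mᵀy = [147, 13]ᵀ gives MᵀM·[p, q]ᵀ = Mᵀy.
Δ = 315·5 − 35² = 350.
p = (147·5 − 35·13)/350 = 4/5; q = (315·13 − 35·147)/350 = -3.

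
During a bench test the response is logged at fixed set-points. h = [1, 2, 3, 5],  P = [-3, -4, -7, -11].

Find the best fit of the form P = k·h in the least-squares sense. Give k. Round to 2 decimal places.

The normal equations are: 39·k = -87.
Hence k = -87 / 39 ≈ -2.23077.

k = -2.23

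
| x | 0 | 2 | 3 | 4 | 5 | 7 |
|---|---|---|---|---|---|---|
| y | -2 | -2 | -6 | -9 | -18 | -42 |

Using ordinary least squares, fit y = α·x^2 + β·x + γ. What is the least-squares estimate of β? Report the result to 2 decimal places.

From the data, Σx^2·x^2 = 3379, Σx^2·x = 567, Σx^2 = 103, Σx·x = 103, Σx = 21, Σ1 = 6.
Right-hand side: Σx^2·y = -2714, Σx·y = -442, Σy = -79.
So AᵀA·[α, β, γ]ᵀ = Aᵀy: [[3379, 567, 103]; [567, 103, 21]; [103, 21, 6]]·[α, β, γ]ᵀ = [-2714, -442, -79]ᵀ.
Solving the 3×3 system (Gaussian elimination) gives α = -299/248, β = 41399/14632, γ = -17357/7316.

β = 2.83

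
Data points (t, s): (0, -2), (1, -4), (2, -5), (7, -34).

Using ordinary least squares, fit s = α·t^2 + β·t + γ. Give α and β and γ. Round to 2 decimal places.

α = -0.59, β = -0.38, γ = -2.31

The normal equations are: 2418·α + 352·β + 54·γ = -1690;  352·α + 54·β + 10·γ = -252;  54·α + 10·β + 4·γ = -45.
(Σt^2·t^2 = 2418, Σt^2·t = 352, Σt^2 = 54, Σt·t = 54, Σt = 10, Σ1 = 4, Σt^2·s = -1690, Σt·s = -252, Σs = -45.)
Solving the 3×3 system (Gaussian elimination) gives α = -1121/1892, β = -713/1892, γ = -4369/1892.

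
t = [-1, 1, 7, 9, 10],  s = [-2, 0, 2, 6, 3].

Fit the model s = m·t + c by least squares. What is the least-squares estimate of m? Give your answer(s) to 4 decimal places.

m = 0.5496

Normal-equation sums: Σt·t = 232, Σt = 26, Σ1 = 5.
And Σt·s = 100, Σs = 9.
So MᵀM·[m, c]ᵀ = Mᵀs: [[232, 26]; [26, 5]]·[m, c]ᵀ = [100, 9]ᵀ.
Determinant 232·5 − 26² = 484.
m = (100·5 − 26·9)/484 = 133/242; c = (232·9 − 26·100)/484 = -128/121.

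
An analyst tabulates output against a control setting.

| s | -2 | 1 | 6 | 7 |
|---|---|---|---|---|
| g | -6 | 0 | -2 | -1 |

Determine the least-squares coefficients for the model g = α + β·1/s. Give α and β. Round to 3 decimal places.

Normal-equation sums: Σ1 = 4, Σ1/s = 17/21, Σ1/s·1/s = 1145/882.
Right-hand side: Σg = -9, Σ1/s·g = 53/21.
Δ = 4·(1145/882) − (17/21)² = 667/147.
α = ((-9)·(1145/882) − (17/21)·(53/21))/(667/147) = -12107/4002; β = (4·(53/21) − (17/21)·(-9))/(667/147) = 2555/667.

α = -3.025, β = 3.831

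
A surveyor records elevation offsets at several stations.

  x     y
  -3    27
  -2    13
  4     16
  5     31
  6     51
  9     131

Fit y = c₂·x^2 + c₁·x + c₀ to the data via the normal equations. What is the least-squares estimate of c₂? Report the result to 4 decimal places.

AᵀA·[c₂, c₁, c₀]ᵀ = Aᵀy reads: 8835·c₂ + 1099·c₁ + 171·c₀ = 13773;  1099·c₂ + 171·c₁ + 19·c₀ = 1597;  171·c₂ + 19·c₁ + 6·c₀ = 269.
(Σx^2·x^2 = 8835, Σx^2·x = 1099, Σx^2 = 171, Σx·x = 171, Σx = 19, Σ1 = 6, Σx^2·y = 13773, Σx·y = 1597, Σy = 269.)
Inverting the 3×3 Gram matrix, [c₂, c₁, c₀]ᵀ = [39206/19239, -113099/32065, -18152/8745]ᵀ.

c₂ = 2.0378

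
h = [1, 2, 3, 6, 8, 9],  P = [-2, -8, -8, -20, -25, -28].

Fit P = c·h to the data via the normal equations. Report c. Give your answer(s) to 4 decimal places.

Entries of MᵀM: Σh·h = 195.
For MᵀP: Σh·P = -614.
So MᵀM·[c]ᵀ = MᵀP: [[195]]·[c]ᵀ = [-614]ᵀ.
Hence c = -614 / 195 ≈ -3.14872.

c = -3.1487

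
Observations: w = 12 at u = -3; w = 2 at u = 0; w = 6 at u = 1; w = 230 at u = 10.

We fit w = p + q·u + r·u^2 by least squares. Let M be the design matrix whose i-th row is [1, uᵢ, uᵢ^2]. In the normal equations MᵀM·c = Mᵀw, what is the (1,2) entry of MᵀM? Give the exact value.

Row 1 ↔ basis 1, column 2 ↔ basis u, so (MᵀM)_{1,2} = Σᵢ u = (1)·(-3) + (1)·(0) + (1)·(1) + (1)·(10) = 8.

8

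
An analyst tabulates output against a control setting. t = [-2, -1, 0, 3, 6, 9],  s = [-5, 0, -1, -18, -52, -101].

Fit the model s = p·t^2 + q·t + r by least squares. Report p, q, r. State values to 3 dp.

Entries of AᵀA: Σt^2·t^2 = 7955, Σt^2·t = 963, Σt^2 = 131, Σt·t = 131, Σt = 15, Σ1 = 6.
For Aᵀs: Σt^2·s = -10235, Σt·s = -1265, Σs = -177.
Normal equations: [[7955, 963, 131]; [963, 131, 15]; [131, 15, 6]]·[p, q, r]ᵀ = [-10235, -1265, -177]ᵀ.
Solving the 3×3 system (Gaussian elimination) gives p = -218829/217520, q = -426143/217520, r = -143429/54380.

p = -1.006, q = -1.959, r = -2.638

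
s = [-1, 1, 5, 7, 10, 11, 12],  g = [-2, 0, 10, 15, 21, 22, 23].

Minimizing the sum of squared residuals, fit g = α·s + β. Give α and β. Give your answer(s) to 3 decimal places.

Forming XᵀX = [[441, 45]; [45, 7]] and Xᵀg = [885, 89]ᵀ gives XᵀX·[α, β]ᵀ = Xᵀg.
Eliminating β: 7·(row 1) − 45·(row 2) gives 1062·α = 7·885 − 45·89 = 2190, so α = 365/177.
Then β = (89 − 45·(365/177))/7 = -32/59.

α = 2.062, β = -0.542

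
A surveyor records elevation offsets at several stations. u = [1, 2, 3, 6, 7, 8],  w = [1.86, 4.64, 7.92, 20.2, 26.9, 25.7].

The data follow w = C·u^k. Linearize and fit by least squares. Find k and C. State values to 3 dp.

Let Y = ln w. Fitting Y = k·ln u + ln C by least squares:
Σln u = 7.6089, Σ(ln u)² = 13.0084, Σln w = 13.7690, Σln u·ln w = 21.8798.
Equations: 13.0084·k + 7.6089·ln C = 21.8798;  7.6089·k + 6·ln C = 13.7690.
Δ = 13.0084·6 − (7.6089)² = 20.1558; k = (21.8798·6 − 7.6089·13.7690)/20.1558 = 1.31537, ln C = (13.0084·13.7690 − 7.6089·21.8798)/20.1558 = 0.62675, so C = exp(0.62675) = 1.87153.

k = 1.315, C = 1.872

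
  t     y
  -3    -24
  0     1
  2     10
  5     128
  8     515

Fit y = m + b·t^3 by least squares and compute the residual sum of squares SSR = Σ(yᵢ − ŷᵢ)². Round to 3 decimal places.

SSR = 2.549

The normal equations are: 5·m + 618·b = 630;  618·m + 278562·b = 280408.
(Σ1 = 5, Σt^3 = 618, Σt^3·t^3 = 278562, Σy = 630, Σt^3·y = 280408.)
Determinant 5·278562 − 618² = 1010886.
m = (630·278562 − 618·280408)/1010886 = 366986/168481; b = (5·280408 − 618·630)/1010886 = 506350/505443.
Residuals: 146620/168481, -198505/168481, -97328/505443, 301996/505443, -49013/505443; SSR = 1288358/505443.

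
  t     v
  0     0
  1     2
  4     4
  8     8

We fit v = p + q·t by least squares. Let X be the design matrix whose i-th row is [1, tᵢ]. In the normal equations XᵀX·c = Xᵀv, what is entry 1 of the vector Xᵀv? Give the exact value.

14

Entry 1 ↔ basis 1, so (Xᵀv)_{1} = Σᵢ vᵢ = (1)·(0) + (1)·(2) + (1)·(4) + (1)·(8) = 14.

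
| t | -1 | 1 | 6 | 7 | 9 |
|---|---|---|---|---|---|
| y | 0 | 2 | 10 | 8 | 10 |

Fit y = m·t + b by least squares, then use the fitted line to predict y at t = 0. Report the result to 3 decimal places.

ŷ = 1.303

Sums needed: Σt·t = 168, Σt = 22, Σ1 = 5.
And Σt·y = 208, Σy = 30.
So XᵀX·[m, b]ᵀ = Xᵀy: [[168, 22]; [22, 5]]·[m, b]ᵀ = [208, 30]ᵀ.
Determinant 168·5 − 22² = 356.
m = (208·5 − 22·30)/356 = 95/89; b = (168·30 − 22·208)/356 = 116/89.
At t = 0: ŷ = (95/89)·(0) + (116/89)·(1) = 116/89.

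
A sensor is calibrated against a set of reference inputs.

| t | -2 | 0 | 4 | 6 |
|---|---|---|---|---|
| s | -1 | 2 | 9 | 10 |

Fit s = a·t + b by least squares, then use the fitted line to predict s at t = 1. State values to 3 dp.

ŝ = 3.550

The normal equations are: 56·a + 8·b = 98;  8·a + 4·b = 20.
Eliminating b: 4·(row 1) − 8·(row 2) gives 160·a = 4·98 − 8·20 = 232, so a = 29/20.
Then b = (20 − 8·(29/20))/4 = 21/10.
At t = 1: ŝ = (29/20)·(1) + (21/10)·(1) = 71/20.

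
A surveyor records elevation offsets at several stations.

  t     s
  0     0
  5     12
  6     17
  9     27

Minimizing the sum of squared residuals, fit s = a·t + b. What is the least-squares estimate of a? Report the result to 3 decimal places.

Compute the Gram sums: Σt·t = 142, Σt = 20, Σ1 = 4.
Right-hand side: Σt·s = 405, Σs = 56.
XᵀX·[a, b]ᵀ = Xᵀs becomes [[142, 20]; [20, 4]]·[a, b]ᵀ = [405, 56]ᵀ.
Δ = 142·4 − 20² = 168.
a = (405·4 − 20·56)/168 = 125/42; b = (142·56 − 20·405)/168 = -37/42.

a = 2.976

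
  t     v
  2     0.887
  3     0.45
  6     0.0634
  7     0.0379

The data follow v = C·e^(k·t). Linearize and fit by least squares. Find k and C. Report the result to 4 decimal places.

k = -0.6366, C = 3.0871

Let Y = ln v. Fitting Y = k·t + ln C by least squares:
AᵀA = [[98.0000, 18.0000]; [18.0000, 4]], rhs = [-42.0947, -6.9495]ᵀ  (here Σt = 18.0000, Σ(t)² = 98.0000, Σln v = -6.9495, Σt·ln v = -42.0947).
Slope k = (n·Σt·ln v − Σt·Σln v)/(n·Σ(t)² − (Σt)²) = (4·-42.0947 − 18.0000·-6.9495)/68.0000 = -0.63658; ln C = (Σln v − k·Σt)/n = 1.12724, so C = exp(1.12724) = 3.08714.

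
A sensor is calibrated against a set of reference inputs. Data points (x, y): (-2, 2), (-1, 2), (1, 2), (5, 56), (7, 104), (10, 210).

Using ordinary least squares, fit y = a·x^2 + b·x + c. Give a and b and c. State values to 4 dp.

From the data, Σx^2·x^2 = 13044, Σx^2·x = 1460, Σx^2 = 180, Σx·x = 180, Σx = 20, Σ1 = 6.
And Σx^2·y = 27508, Σx·y = 3104, Σy = 376.
AᵀA·[a, b, c]ᵀ = Aᵀy becomes [[13044, 1460, 180]; [1460, 180, 20]; [180, 20, 6]]·[a, b, c]ᵀ = [27508, 3104, 376]ᵀ.
Inverting the 3×3 Gram matrix, [a, b, c]ᵀ = [3095/1584, 3967/2640, -95/99]ᵀ.

a = 1.9539, b = 1.5027, c = -0.9596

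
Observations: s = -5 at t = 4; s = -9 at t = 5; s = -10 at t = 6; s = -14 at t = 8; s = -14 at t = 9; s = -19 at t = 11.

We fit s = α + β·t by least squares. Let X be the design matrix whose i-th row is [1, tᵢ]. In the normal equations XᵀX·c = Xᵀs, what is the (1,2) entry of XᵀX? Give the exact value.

Row 1 ↔ basis 1, column 2 ↔ basis t, so (XᵀX)_{1,2} = Σᵢ t = (1)·(4) + (1)·(5) + (1)·(6) + (1)·(8) + (1)·(9) + (1)·(11) = 43.

43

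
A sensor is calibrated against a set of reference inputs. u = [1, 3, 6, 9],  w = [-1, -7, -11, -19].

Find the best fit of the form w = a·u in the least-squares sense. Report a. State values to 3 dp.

MᵀM·[a]ᵀ = Mᵀw reads: 127·a = -259.
a = (-259)/127 = -2.03937.

a = -2.039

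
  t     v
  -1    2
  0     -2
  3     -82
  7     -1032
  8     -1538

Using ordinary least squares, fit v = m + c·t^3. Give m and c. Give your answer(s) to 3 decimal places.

From the data, Σ1 = 5, Σt^3 = 881, Σt^3·t^3 = 380523.
And Σv = -2652, Σt^3·v = -1143648.
Eliminating c: 380523·(row 1) − 881·(row 2) gives 1126454·m = 380523·(-2652) − 881·(-1143648) = -1593108, so m = -796554/563227.
Then c = ((-1143648) − 881·(-796554/563227))/380523 = -1690914/563227.

m = -1.414, c = -3.002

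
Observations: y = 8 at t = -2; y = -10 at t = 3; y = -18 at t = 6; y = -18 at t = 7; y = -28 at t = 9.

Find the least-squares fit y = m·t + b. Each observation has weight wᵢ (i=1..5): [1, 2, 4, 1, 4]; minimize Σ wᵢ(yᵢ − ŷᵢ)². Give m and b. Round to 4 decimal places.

m = -3.1605, b = 0.8662

From the data, Σwᵢ·t·t = 539, Σwᵢ·t = 71, Σwᵢ·1 = 12.
Right-hand side: Σwᵢ·t·y = -1642, Σwᵢ·y = -214.
So MᵀWM·[m, b]ᵀ = MᵀWy: [[539, 71]; [71, 12]]·[m, b]ᵀ = [-1642, -214]ᵀ.
Eliminating b: 12·(row 1) − 71·(row 2) gives 1427·m = 12·(-1642) − 71·(-214) = -4510, so m = -4510/1427.
Then b = ((-214) − 71·(-4510/1427))/12 = 1236/1427.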